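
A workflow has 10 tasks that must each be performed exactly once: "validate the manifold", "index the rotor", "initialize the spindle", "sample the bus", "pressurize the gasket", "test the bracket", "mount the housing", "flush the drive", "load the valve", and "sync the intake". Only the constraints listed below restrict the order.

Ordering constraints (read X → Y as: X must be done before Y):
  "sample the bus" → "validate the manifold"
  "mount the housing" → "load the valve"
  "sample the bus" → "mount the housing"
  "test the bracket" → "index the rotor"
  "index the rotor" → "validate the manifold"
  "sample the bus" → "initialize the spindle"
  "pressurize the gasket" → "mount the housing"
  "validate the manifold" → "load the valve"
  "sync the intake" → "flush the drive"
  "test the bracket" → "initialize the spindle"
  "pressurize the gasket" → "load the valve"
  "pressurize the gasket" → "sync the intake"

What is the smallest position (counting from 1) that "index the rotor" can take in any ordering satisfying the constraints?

Working backwards through the constraints from "index the rotor", its only required predecessor is "test the bracket".
So at minimum 1 task comes before "index the rotor", putting "index the rotor" no earlier than position 2. That position is achievable by scheduling exactly that predecessor first.

2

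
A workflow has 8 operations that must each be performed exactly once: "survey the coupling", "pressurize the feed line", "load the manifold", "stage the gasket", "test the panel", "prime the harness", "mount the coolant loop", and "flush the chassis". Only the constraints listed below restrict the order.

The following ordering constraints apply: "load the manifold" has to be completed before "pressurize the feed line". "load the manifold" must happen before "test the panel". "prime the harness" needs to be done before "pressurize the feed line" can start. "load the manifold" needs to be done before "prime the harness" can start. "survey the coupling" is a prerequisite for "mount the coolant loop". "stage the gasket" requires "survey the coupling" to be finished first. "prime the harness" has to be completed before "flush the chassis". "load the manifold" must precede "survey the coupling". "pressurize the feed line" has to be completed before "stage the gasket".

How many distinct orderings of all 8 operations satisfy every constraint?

280

"load the manifold" is the only operation with nothing required before it, so every ordering starts there.
Enumerating by repeatedly choosing an available operation (one whose prerequisites are all placed) gives 280 distinct complete orderings.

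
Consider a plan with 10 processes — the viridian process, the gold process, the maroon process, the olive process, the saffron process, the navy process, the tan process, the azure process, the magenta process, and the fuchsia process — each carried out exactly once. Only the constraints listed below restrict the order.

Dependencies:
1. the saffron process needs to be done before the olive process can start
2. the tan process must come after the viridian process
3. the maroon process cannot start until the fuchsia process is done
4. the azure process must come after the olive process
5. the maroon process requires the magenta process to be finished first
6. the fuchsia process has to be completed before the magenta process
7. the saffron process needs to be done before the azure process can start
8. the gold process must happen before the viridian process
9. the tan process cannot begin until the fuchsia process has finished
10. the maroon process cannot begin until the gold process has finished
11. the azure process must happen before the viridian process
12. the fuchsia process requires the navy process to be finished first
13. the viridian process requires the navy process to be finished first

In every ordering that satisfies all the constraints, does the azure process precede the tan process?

Yes

Following the dependencies: the azure process → the viridian process → the tan process.
That forces the azure process before the tan process in every valid schedule.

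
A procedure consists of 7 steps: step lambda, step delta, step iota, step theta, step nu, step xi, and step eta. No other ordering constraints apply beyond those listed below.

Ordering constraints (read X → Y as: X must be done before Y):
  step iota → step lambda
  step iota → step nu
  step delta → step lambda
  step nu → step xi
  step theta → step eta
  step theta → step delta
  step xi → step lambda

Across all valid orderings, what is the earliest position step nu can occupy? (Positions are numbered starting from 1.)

2

The only step forced before step nu (directly or transitively) is step iota.
With 1 mandatory predecessor, the earliest step nu can sit is position 1+1 = 2, and placing just that one first achieves it.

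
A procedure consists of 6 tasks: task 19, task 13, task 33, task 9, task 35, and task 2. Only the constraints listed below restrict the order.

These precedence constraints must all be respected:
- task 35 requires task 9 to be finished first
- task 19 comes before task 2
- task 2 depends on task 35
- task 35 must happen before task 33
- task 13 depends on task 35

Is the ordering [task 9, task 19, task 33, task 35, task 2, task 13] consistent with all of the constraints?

No

Here task 35 comes after task 33.
Since task 35 is required before task 33, the ordering is invalid.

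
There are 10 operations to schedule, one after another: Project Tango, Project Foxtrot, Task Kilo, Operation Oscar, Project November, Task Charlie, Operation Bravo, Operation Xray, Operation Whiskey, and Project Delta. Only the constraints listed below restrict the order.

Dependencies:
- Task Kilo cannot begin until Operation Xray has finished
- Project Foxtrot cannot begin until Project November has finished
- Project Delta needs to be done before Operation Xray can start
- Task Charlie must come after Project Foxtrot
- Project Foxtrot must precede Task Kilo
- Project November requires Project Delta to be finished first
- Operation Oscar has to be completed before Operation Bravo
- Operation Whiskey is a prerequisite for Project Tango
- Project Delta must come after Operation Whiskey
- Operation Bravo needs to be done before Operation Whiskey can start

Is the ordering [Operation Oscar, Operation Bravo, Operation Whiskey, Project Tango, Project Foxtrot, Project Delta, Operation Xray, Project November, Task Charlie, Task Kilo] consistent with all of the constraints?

Here Project November comes after Project Foxtrot.
Since Project November is required before Project Foxtrot, the ordering is invalid.

No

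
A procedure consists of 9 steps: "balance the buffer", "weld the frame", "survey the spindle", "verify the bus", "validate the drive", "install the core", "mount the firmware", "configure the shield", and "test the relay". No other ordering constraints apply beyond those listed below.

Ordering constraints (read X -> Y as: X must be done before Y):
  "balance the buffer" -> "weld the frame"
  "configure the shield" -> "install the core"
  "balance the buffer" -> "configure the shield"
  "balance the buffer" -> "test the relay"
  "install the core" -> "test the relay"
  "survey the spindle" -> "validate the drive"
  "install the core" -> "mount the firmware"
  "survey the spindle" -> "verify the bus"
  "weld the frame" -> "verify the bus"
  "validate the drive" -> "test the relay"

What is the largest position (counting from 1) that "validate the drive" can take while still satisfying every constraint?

The only step forced after "validate the drive" (directly or by a chain) is "test the relay".
So at least 1 step follows "validate the drive", putting "validate the drive" no later than position 8. That position is achievable by scheduling everything else first.

8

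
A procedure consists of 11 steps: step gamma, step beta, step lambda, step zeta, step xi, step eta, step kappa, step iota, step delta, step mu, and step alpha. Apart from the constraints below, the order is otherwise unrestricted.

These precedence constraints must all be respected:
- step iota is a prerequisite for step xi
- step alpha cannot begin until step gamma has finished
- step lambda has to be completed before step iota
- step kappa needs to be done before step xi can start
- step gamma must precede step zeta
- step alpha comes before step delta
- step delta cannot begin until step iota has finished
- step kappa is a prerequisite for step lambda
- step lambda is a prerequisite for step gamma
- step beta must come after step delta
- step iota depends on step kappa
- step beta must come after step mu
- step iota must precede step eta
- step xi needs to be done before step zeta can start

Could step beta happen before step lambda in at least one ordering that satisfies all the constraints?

The constraints give a chain step lambda → step iota → step delta → step beta, which forces step lambda before step beta.
So no valid ordering can have step beta before step lambda.

No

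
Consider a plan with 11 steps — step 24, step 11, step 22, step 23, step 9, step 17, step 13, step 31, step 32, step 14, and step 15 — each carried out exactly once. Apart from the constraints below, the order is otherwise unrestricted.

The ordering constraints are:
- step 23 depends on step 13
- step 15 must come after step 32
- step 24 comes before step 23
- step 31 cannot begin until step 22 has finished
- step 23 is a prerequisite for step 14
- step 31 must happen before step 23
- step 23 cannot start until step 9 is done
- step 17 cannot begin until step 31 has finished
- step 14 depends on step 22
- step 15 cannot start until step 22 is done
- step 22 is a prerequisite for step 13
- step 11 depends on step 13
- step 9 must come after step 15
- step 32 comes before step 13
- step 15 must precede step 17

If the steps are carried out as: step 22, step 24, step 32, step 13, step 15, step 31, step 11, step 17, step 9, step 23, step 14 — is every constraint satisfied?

Checking each listed constraint against this order: for instance, step 22 is in position 1 and step 14 in position 11, so that constraint holds — and the remaining constraints check out the same way.

Yes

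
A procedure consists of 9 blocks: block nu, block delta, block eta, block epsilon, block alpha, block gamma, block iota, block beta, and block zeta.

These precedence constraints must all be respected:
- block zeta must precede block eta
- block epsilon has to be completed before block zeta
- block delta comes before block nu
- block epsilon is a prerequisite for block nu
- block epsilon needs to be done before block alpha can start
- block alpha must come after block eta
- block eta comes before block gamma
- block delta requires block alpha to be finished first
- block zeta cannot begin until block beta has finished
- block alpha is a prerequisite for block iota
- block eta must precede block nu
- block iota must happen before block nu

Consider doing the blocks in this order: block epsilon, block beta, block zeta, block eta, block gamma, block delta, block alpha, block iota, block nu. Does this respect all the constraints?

No

The sequence places block delta ahead of block alpha.
But one of the constraints requires block alpha before block delta, so this ordering violates it.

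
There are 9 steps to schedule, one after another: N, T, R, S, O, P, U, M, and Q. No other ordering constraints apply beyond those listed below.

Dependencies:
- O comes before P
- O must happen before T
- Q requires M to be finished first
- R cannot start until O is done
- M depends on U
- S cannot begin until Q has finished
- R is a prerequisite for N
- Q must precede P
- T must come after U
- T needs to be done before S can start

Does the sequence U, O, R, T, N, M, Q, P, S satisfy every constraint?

Checking each listed constraint against this order: for instance, O is in position 2 and P in position 8, so that constraint holds — and the remaining constraints check out the same way.

Yes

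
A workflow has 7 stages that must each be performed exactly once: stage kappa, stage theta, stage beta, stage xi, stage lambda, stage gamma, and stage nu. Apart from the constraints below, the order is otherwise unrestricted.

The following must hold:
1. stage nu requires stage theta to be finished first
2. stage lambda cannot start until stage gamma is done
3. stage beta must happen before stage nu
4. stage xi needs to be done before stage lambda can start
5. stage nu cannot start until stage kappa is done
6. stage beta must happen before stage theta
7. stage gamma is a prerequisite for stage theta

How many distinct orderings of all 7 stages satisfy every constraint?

4 stages have no prerequisites (stage kappa, stage beta, stage xi, stage gamma), so any of them could come first.
Enumerating by repeatedly choosing an available stage (one whose prerequisites are all placed) gives 144 distinct complete orderings.

144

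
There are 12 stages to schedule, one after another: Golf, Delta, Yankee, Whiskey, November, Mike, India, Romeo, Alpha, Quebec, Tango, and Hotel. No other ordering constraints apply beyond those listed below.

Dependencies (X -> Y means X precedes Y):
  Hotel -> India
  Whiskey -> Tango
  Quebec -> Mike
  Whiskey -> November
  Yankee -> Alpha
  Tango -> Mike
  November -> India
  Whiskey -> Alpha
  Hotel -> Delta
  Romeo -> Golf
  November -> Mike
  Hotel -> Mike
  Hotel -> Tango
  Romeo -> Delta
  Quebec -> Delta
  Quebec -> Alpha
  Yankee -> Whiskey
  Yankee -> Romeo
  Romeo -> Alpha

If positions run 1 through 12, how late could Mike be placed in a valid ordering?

12

Mike has no required successors, so nothing stops it from going last (position 12).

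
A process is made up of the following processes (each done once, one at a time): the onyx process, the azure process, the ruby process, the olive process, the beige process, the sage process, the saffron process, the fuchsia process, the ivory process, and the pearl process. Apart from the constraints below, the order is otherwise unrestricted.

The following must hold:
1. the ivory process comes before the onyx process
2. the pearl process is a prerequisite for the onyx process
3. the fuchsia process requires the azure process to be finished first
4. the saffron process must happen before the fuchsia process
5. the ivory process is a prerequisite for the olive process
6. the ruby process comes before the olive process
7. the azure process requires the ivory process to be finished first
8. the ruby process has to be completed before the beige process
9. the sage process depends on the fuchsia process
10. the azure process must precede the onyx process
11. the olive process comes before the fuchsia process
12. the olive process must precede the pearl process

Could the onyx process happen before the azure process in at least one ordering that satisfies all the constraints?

There is a dependency chain the azure process → the onyx process, so the onyx process always comes after the azure process.
So no valid ordering can have the onyx process before the azure process.

No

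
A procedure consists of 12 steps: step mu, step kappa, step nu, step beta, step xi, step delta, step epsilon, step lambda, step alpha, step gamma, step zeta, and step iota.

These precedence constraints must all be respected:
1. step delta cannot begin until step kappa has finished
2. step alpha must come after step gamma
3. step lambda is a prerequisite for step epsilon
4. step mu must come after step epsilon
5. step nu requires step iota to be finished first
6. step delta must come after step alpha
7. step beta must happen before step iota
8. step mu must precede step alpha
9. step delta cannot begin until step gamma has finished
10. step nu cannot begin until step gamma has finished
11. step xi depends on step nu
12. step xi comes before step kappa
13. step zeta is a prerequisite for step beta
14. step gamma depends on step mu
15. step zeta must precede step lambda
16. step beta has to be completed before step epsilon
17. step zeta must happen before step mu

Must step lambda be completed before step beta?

Step lambda and step beta are not related by any chain of constraints.
So step lambda can come before step beta or after — it is not forced.

No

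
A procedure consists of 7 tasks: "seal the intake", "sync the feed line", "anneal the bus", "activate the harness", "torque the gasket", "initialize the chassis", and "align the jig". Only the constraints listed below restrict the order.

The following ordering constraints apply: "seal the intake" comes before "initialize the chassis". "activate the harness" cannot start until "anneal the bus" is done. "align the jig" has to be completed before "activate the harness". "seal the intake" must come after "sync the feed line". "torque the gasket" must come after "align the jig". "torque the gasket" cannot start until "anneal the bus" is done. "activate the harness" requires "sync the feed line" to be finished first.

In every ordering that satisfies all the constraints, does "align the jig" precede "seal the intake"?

"align the jig" and "seal the intake" are not related by any chain of constraints.
A valid ordering placing "seal the intake" before "align the jig" exists, so the answer is no.

No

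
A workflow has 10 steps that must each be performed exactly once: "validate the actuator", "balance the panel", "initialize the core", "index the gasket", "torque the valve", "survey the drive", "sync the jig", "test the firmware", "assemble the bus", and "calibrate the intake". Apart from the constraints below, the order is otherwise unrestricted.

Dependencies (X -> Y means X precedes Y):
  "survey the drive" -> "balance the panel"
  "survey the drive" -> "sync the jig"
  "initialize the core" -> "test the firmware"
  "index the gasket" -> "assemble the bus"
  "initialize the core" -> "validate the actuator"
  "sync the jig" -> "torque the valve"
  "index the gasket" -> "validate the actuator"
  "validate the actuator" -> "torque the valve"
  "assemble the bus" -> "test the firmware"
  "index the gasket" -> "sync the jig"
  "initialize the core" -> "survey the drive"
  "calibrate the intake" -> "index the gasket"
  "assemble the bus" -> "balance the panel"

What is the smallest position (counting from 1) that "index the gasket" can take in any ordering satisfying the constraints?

Working backwards through the constraints from "index the gasket", its only required predecessor is "calibrate the intake".
So at minimum 1 step comes before "index the gasket", putting "index the gasket" no earlier than position 2. That position is achievable by scheduling exactly that predecessor first.

2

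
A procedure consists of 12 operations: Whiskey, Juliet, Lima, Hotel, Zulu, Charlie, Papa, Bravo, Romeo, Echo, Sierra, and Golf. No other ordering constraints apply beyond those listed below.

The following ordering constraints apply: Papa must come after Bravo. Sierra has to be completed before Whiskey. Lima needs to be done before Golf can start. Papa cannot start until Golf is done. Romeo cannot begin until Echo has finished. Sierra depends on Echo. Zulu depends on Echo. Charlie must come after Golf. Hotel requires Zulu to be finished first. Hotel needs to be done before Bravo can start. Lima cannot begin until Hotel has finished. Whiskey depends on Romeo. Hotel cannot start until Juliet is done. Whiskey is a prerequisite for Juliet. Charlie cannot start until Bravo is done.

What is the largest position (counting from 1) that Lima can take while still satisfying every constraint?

9

Following every chain forward from Lima, the operations that must come later are Charlie, Papa, Golf — 3 of them.
So at least 3 operations follow Lima, putting Lima no later than position 9. That position is achievable by scheduling everything else first.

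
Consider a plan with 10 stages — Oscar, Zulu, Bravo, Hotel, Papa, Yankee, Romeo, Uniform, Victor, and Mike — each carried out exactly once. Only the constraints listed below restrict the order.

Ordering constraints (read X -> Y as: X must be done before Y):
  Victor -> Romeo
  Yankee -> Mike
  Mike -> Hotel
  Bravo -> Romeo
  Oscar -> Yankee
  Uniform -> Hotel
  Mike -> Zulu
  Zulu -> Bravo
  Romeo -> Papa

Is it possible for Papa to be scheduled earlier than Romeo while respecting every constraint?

Following Romeo → Papa, Romeo must precede Papa in every valid ordering.
Hence Papa can never be scheduled before Romeo.

No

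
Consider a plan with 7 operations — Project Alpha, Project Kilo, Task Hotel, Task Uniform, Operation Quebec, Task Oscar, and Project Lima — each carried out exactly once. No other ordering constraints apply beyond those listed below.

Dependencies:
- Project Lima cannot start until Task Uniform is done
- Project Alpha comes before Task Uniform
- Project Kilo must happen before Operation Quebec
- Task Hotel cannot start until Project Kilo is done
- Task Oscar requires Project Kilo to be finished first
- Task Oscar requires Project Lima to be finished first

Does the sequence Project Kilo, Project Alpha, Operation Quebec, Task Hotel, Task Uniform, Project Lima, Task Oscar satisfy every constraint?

Yes

Every stated constraint is respected: Project Kilo sits at position 1, ahead of Task Oscar at position 7, and each of the other listed pairs likewise has the predecessor earlier in the sequence.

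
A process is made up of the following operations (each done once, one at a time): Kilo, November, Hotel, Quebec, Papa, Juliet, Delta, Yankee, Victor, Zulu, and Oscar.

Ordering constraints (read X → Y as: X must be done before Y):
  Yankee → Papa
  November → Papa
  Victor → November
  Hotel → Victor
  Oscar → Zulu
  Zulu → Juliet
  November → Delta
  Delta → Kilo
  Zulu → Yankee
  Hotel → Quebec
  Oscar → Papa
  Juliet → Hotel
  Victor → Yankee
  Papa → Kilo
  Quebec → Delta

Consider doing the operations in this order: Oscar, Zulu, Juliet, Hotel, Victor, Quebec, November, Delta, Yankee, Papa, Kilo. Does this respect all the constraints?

Yes

Every stated constraint is respected: Oscar sits at position 1, ahead of Papa at position 10, and each of the other listed pairs likewise has the predecessor earlier in the sequence.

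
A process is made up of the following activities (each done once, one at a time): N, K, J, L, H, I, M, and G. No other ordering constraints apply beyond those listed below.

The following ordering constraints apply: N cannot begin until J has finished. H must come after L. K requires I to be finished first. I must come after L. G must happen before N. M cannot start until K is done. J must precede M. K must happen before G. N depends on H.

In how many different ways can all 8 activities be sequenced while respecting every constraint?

2 activities have no prerequisites (J, L), so any of them could come first.
Counting all ways to extend the partial order to a total order gives 76.

76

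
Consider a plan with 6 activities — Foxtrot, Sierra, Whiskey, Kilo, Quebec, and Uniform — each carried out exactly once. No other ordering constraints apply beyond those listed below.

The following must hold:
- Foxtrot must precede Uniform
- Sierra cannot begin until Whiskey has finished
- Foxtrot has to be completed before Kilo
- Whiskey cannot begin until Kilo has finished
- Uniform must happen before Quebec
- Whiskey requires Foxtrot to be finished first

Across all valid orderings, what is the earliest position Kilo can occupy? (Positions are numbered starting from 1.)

2

Working backwards through the constraints from Kilo, its only required predecessor is Foxtrot.
With 1 mandatory predecessor, the earliest Kilo can sit is position 1+1 = 2, and placing just that one first achieves it.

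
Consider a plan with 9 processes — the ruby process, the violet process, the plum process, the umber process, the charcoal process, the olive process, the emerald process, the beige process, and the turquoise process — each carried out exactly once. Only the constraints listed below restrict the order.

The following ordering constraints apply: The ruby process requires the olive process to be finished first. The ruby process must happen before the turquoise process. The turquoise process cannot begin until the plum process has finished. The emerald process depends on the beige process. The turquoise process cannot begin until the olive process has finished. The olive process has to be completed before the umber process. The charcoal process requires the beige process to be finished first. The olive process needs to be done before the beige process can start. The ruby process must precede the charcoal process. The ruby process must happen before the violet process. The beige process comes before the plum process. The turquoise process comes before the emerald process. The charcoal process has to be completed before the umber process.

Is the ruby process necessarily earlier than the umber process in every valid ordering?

Tracing the constraints gives a chain: the ruby process → the charcoal process → the umber process.
So the ruby process must precede the umber process in any valid ordering.

Yes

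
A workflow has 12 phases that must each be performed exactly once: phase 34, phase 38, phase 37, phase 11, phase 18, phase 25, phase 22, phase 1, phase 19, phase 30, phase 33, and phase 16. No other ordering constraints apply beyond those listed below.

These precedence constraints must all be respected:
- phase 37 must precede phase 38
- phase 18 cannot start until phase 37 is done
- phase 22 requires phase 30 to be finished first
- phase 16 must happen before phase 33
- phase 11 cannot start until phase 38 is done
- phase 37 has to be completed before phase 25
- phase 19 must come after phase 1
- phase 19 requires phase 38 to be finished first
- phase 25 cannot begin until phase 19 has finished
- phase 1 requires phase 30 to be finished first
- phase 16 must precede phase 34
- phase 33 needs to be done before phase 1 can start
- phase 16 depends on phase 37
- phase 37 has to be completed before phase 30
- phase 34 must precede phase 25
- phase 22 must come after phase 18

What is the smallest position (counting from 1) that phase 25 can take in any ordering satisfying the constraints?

The phases that are forced before phase 25, directly or transitively, are phase 34, phase 38, phase 37, phase 1, phase 19, phase 30, phase 33, phase 16. That's 8 phases.
With 8 mandatory predecessors, the earliest phase 25 can sit is position 8+1 = 9, and placing just those 8 first achieves it.

9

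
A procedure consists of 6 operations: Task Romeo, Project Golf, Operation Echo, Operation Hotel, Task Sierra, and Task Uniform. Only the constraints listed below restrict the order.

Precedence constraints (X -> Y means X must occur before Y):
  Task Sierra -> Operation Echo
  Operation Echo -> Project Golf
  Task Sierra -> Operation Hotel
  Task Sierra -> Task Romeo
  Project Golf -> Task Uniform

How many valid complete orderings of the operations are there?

20

Task Sierra is the only operation with nothing required before it, so every ordering starts there.
Enumerating by repeatedly choosing an available operation (one whose prerequisites are all placed) gives 20 distinct complete orderings.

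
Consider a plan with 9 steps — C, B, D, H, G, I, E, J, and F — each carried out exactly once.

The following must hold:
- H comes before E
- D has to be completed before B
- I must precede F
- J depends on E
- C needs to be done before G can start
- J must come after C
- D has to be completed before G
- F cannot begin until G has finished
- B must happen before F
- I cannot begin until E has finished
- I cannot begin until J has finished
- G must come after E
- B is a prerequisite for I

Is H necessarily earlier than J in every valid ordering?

Yes

Tracing the constraints gives a chain: H → E → J.
So H must precede J in any valid ordering.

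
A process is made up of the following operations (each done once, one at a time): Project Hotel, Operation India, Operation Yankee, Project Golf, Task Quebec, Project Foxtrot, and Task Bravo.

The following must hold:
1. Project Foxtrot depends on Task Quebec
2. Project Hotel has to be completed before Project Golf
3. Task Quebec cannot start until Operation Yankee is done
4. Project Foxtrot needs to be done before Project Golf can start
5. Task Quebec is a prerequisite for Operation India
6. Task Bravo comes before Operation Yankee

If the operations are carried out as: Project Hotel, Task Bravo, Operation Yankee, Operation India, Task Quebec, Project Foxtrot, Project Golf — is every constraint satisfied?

The sequence places Operation India ahead of Task Quebec.
Since Task Quebec is required before Operation India, the ordering is invalid.

No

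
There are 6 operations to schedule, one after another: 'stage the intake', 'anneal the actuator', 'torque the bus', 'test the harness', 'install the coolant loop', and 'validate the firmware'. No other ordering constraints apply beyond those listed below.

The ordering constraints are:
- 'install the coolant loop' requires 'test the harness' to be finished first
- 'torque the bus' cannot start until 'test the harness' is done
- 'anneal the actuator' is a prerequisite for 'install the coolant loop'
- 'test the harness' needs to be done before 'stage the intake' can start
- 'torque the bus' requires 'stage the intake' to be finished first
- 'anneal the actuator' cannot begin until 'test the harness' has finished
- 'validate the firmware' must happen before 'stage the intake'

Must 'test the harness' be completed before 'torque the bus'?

There is a constraint chain 'test the harness' → 'torque the bus'.
Hence 'test the harness' necessarily comes before 'torque the bus'.

Yes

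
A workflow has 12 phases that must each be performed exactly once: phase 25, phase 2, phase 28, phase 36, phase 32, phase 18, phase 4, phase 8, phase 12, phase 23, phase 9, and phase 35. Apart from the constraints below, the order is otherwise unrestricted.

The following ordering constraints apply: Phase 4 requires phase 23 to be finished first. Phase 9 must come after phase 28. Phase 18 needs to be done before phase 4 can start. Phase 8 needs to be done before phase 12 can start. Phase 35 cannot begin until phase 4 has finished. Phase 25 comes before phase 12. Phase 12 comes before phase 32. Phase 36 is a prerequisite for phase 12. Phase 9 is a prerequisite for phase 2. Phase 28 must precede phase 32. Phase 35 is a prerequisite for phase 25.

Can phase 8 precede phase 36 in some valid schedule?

Yes

No chain of constraints runs from phase 36 to phase 8, so phase 36 is not required to come first.
So a valid ordering placing phase 8 earlier than phase 36 exists.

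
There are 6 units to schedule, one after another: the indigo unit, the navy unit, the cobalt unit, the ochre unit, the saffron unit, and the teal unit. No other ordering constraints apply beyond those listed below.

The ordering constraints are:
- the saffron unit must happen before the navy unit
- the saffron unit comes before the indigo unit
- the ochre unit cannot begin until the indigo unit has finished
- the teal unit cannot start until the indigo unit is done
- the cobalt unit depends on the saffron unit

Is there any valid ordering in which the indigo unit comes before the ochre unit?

Yes

The indigo unit is actually forced before the ochre unit by the constraints, so certainly some valid ordering has the indigo unit first.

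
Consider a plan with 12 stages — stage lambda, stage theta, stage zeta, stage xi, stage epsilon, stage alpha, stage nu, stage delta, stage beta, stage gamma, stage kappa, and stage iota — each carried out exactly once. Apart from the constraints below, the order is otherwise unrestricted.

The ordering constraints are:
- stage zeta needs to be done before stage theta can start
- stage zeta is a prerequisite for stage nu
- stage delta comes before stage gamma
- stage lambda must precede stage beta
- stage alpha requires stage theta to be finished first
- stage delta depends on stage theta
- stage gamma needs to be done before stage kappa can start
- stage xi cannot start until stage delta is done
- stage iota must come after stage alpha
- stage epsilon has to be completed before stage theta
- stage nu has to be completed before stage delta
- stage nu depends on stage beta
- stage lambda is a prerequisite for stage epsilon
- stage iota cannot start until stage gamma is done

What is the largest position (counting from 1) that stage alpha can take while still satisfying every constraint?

11

The only stage forced after stage alpha (directly or by a chain) is stage iota.
So at least 1 stage follows stage alpha, putting stage alpha no later than position 11. That position is achievable by scheduling everything else first.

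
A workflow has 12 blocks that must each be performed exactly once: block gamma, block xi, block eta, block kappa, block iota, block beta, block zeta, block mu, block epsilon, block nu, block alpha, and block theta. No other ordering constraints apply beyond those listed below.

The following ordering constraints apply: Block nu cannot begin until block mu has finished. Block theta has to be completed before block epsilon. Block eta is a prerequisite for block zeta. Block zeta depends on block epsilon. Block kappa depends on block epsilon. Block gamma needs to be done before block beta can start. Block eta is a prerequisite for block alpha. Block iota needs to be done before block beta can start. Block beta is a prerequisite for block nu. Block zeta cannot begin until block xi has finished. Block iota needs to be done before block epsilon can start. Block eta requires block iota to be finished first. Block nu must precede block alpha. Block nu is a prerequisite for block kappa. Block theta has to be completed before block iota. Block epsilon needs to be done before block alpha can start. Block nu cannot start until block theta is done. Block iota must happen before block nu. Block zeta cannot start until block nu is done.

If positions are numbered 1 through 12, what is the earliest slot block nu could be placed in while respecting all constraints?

Every block that must precede block nu has to come before it. Tracing all chains that end at block nu, those blocks are: block gamma, block iota, block beta, block mu, block theta — 5 in total.
So at minimum 5 blocks come before block nu, putting block nu no earlier than position 6. That position is achievable by scheduling exactly those predecessors first.

6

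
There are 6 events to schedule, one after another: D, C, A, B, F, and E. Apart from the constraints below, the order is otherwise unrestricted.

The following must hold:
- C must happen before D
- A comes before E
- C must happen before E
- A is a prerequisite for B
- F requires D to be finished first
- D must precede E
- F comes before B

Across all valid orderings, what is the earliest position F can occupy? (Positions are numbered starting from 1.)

3

Every event that must precede F has to come before it. Tracing all chains that end at F, those events are: D, C — 2 in total.
So at minimum 2 events come before F, putting F no earlier than position 3. That position is achievable by scheduling exactly those predecessors first.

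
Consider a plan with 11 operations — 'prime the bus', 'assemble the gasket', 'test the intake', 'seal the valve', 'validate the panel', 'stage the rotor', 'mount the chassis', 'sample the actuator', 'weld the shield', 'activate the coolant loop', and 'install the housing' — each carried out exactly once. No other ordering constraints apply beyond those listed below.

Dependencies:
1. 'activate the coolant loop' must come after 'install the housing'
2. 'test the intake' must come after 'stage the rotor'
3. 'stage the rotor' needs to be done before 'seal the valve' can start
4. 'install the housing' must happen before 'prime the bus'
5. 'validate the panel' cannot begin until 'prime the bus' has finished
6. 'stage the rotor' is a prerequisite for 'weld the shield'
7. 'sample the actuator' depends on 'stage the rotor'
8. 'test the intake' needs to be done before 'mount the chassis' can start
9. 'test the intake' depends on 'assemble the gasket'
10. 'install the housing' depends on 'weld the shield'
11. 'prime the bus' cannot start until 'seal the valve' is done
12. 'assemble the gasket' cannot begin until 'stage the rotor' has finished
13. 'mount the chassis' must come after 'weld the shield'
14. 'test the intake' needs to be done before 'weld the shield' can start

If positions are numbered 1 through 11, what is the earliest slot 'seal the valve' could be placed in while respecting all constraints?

Working backwards through the constraints from 'seal the valve', its only required predecessor is 'stage the rotor'.
With 1 mandatory predecessor, the earliest 'seal the valve' can sit is position 1+1 = 2, and placing just that one first achieves it.

2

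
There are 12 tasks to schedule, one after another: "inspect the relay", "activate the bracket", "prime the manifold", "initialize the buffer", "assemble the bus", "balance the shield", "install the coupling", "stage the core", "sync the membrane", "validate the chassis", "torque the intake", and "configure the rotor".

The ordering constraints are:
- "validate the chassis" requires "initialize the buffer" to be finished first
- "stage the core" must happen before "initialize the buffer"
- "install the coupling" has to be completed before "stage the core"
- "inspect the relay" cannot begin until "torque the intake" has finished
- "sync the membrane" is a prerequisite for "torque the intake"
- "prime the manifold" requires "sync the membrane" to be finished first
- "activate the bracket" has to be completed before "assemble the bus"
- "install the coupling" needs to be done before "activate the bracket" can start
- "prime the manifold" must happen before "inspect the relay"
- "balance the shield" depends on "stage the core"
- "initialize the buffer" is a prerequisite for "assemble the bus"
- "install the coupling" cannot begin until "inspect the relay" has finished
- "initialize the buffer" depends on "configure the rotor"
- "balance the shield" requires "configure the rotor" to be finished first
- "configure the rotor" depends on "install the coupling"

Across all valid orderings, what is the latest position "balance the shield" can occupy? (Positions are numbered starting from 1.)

Nothing depends on "balance the shield", so it can be the final task, position 12.

12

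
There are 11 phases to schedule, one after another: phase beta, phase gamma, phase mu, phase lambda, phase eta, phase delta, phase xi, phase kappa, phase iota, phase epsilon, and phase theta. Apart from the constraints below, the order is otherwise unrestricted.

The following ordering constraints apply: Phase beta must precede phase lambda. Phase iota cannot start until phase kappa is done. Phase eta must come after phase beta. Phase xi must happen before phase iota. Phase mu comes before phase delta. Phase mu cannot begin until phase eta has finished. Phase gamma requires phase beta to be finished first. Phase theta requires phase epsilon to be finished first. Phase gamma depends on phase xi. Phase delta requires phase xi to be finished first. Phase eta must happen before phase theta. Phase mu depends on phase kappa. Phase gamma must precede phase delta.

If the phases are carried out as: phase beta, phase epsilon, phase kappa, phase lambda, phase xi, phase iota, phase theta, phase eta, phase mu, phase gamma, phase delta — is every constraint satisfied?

Here phase eta comes after phase theta.
But one of the constraints requires phase eta before phase theta, so this ordering violates it.

No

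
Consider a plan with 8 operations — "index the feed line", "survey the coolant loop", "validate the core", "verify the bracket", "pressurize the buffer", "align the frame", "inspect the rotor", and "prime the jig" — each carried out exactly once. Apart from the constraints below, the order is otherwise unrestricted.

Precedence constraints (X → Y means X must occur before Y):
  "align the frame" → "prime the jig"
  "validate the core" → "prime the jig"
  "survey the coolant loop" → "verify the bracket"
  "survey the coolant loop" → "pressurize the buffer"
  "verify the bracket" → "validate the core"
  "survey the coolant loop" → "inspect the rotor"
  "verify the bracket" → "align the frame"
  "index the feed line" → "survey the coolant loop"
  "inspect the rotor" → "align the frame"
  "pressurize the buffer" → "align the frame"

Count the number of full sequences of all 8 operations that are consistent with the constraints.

18

"index the feed line" is the only operation with nothing required before it, so every ordering starts there.
Enumerating by repeatedly choosing an available operation (one whose prerequisites are all placed) gives 18 distinct complete orderings.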